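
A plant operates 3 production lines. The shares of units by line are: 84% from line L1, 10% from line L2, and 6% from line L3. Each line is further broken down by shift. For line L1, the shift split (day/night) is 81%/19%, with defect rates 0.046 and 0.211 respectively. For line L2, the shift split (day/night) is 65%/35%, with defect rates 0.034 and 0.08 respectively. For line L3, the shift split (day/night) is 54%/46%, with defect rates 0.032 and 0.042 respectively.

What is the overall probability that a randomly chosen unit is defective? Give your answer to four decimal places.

P(D|L1) = 0.81·0.046 + 0.19·0.211 = 0.03726 + 0.04009 = 0.07735
P(D|L2) = 0.65·0.034 + 0.35·0.08 = 0.0221 + 0.028 = 0.0501
P(D|L3) = 0.54·0.032 + 0.46·0.042 = 0.01728 + 0.01932 = 0.0366
By total probability over the outer partition,
P(D) = 0.84·0.07735 + 0.1·0.0501 + 0.06·0.0366
      = 0.064974 + 0.00501 + 0.002196 = 0.07218

0.0722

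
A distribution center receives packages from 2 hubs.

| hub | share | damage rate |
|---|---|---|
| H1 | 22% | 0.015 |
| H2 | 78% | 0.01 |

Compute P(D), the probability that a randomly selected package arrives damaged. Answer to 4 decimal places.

P(D) = P(D|H1)·P(H1) + P(D|H2)·P(H2)
      = 0.015·0.22 + 0.01·0.78
      = 0.0033 + 0.0078 = 0.0111

0.0111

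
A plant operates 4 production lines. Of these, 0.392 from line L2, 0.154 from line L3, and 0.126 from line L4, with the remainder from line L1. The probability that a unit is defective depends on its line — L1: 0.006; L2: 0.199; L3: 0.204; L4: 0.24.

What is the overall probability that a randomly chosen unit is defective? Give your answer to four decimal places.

P(D) ≈ 0.1416

P(L1) = 1 − (0.392 + 0.154 + 0.126) = 0.328.
Using total probability over the partition,
P(D) = P(D|L1)·P(L1) + P(D|L2)·P(L2) + P(D|L3)·P(L3) + P(D|L4)·P(L4)
      = 0.006·0.328 + 0.199·0.392 + 0.204·0.154 + 0.24·0.126
      = 0.001968 + 0.078008 + 0.031416 + 0.03024 = 0.141632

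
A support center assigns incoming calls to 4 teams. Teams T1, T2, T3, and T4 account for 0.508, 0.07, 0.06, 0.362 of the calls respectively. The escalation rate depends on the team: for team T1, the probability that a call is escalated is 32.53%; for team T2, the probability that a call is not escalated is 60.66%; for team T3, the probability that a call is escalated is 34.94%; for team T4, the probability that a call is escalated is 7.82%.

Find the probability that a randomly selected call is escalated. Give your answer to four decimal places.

P(E|T2) = 1 − 0.6066 = 0.3934.
By the law of total probability,
P(E) = P(E|T1)·P(T1) + P(E|T2)·P(T2) + P(E|T3)·P(T3) + P(E|T4)·P(T4)
      = 0.3253·0.508 + 0.3934·0.07 + 0.3494·0.06 + 0.0782·0.362
      = 0.1652524 + 0.027538 + 0.020964 + 0.0283084 = 0.2420628

0.2421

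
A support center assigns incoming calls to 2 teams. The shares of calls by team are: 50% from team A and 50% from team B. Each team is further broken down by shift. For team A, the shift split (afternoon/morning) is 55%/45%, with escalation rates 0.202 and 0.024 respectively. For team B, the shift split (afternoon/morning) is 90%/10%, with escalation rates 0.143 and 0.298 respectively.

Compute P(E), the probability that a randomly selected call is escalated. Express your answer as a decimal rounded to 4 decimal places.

P(E|A) = 0.55·0.202 + 0.45·0.024 = 0.1111 + 0.0108 = 0.1219
P(E|B) = 0.9·0.143 + 0.1·0.298 = 0.1287 + 0.0298 = 0.1585
Then overall,
P(E) = 0.5·0.1219 + 0.5·0.1585
      = 0.06095 + 0.07925 = 0.1402

P(E) ≈ 0.1402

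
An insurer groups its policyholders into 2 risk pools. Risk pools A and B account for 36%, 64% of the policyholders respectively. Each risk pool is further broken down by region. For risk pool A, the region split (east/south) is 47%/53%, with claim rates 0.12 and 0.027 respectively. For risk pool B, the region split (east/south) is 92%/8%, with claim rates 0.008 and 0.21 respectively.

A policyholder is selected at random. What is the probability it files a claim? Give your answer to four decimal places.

P(C|A) = 0.47·0.12 + 0.53·0.027 = 0.0564 + 0.01431 = 0.07071
P(C|B) = 0.92·0.008 + 0.08·0.21 = 0.00736 + 0.0168 = 0.02416
By total probability over the outer partition,
P(C) = 0.36·0.07071 + 0.64·0.02416
      = 0.0254556 + 0.0154624 = 0.040918

P(C) ≈ 0.0409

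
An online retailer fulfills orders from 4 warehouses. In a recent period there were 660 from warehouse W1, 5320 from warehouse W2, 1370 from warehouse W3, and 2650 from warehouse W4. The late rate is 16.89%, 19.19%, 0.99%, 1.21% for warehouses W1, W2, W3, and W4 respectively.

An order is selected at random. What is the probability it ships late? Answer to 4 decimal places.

P(L) ≈ 0.1178

Total: 660 + 5320 + 1370 + 2650 = 10000.
P(W1) = 660/10000 = 0.066. P(W2) = 5320/10000 = 0.532. P(W3) = 1370/10000 = 0.137. P(W4) = 2650/10000 = 0.265.
Using total probability over the partition,
P(L) = P(L|W1)·P(W1) + P(L|W2)·P(W2) + P(L|W3)·P(W3) + P(L|W4)·P(W4)
      = 0.1689·0.066 + 0.1919·0.532 + 0.0099·0.137 + 0.0121·0.265
      = 0.0111474 + 0.1020908 + 0.0013563 + 0.0032065 = 0.117801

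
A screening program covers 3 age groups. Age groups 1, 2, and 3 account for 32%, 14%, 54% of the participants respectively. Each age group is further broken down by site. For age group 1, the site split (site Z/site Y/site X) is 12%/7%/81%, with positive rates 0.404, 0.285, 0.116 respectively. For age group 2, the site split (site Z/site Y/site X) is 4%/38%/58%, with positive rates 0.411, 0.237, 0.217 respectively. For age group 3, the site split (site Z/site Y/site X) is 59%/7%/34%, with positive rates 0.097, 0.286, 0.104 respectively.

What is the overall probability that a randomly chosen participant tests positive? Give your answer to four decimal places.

P(T) ≈ 0.1453

P(T|1) = 0.12·0.404 + 0.07·0.285 + 0.81·0.116 = 0.04848 + 0.01995 + 0.09396 = 0.16239
P(T|2) = 0.04·0.411 + 0.38·0.237 + 0.58·0.217 = 0.01644 + 0.09006 + 0.12586 = 0.23236
P(T|3) = 0.59·0.097 + 0.07·0.286 + 0.34·0.104 = 0.05723 + 0.02002 + 0.03536 = 0.11261
Then overall,
P(T) = 0.32·0.16239 + 0.14·0.23236 + 0.54·0.11261
      = 0.0519648 + 0.0325304 + 0.0608094 = 0.1453046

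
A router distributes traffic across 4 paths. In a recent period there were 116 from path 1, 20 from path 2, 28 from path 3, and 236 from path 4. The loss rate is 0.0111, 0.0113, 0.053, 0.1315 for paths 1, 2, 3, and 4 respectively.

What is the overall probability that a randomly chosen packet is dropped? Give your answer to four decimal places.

Total: 116 + 20 + 28 + 236 = 400.
P(1) = 116/400 = 0.29. P(2) = 20/400 = 0.05. P(3) = 28/400 = 0.07. P(4) = 236/400 = 0.59.
P(L) = P(L|1)·P(1) + P(L|2)·P(2) + P(L|3)·P(3) + P(L|4)·P(4)
      = 0.0111·0.29 + 0.0113·0.05 + 0.053·0.07 + 0.1315·0.59
      = 0.003219 + 0.000565 + 0.00371 + 0.077585 = 0.085079

P(L) ≈ 0.0851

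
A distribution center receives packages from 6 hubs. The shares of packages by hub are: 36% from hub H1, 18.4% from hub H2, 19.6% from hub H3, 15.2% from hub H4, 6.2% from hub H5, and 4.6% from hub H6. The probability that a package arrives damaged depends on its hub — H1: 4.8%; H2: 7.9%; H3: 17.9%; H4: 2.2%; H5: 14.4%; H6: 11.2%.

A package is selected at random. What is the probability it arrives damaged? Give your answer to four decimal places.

P(D) ≈ 0.0843

Summing over the partition,
P(D) = P(D|H1)·P(H1) + P(D|H2)·P(H2) + P(D|H3)·P(H3) + P(D|H4)·P(H4) + P(D|H5)·P(H5) + P(D|H6)·P(H6)
      = 0.048·0.36 + 0.079·0.184 + 0.179·0.196 + 0.022·0.152 + 0.144·0.062 + 0.112·0.046
      = 0.01728 + 0.014536 + 0.035084 + 0.003344 + 0.008928 + 0.005152 = 0.084324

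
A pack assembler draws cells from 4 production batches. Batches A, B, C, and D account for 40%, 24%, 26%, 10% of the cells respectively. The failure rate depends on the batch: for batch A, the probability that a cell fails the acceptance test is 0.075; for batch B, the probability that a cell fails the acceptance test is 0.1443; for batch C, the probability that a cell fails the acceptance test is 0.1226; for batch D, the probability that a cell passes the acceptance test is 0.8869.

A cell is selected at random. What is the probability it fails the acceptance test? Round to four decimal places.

0.1078

P(F|D) = 1 − 0.8869 = 0.1131.
P(F) = P(F|A)·P(A) + P(F|B)·P(B) + P(F|C)·P(C) + P(F|D)·P(D)
      = 0.075·0.4 + 0.1443·0.24 + 0.1226·0.26 + 0.1131·0.1
      = 0.03 + 0.034632 + 0.031876 + 0.01131 = 0.107818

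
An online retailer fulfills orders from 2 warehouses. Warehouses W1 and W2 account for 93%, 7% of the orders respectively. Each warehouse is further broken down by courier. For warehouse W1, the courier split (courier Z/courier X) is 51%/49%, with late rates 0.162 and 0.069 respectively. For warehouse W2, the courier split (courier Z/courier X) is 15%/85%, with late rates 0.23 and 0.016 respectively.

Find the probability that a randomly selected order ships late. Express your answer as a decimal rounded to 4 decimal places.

P(L|W1) = 0.51·0.162 + 0.49·0.069 = 0.08262 + 0.03381 = 0.11643
P(L|W2) = 0.15·0.23 + 0.85·0.016 = 0.0345 + 0.0136 = 0.0481
Then overall,
P(L) = 0.93·0.11643 + 0.07·0.0481
      = 0.1082799 + 0.003367 = 0.1116469

P(L) ≈ 0.1116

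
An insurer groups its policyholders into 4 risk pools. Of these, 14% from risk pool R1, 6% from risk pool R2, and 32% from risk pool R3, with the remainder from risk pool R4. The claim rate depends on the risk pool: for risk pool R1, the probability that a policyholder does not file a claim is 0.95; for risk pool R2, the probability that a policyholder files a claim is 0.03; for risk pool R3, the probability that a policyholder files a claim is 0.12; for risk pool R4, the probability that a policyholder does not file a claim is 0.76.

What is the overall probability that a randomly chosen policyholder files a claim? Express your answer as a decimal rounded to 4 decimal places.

P(R4) = 1 − (0.14 + 0.06 + 0.32) = 0.48.
P(C|R1) = 1 − 0.95 = 0.05.
P(C|R4) = 1 − 0.76 = 0.24.
By the law of total probability,
P(C) = P(C|R1)·P(R1) + P(C|R2)·P(R2) + P(C|R3)·P(R3) + P(C|R4)·P(R4)
      = 0.05·0.14 + 0.03·0.06 + 0.12·0.32 + 0.24·0.48
      = 0.007 + 0.0018 + 0.0384 + 0.1152 = 0.1624

0.1624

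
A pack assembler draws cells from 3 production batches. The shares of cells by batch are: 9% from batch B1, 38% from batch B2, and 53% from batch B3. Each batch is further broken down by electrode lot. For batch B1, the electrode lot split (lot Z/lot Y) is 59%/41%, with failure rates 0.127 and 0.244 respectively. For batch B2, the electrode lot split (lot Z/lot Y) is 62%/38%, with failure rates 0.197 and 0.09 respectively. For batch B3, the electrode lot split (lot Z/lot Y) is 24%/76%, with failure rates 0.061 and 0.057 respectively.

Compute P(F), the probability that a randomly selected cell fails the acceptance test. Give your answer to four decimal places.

P(F|B1) = 0.59·0.127 + 0.41·0.244 = 0.07493 + 0.10004 = 0.17497
P(F|B2) = 0.62·0.197 + 0.38·0.09 = 0.12214 + 0.0342 = 0.15634
P(F|B3) = 0.24·0.061 + 0.76·0.057 = 0.01464 + 0.04332 = 0.05796
By total probability over the outer partition,
P(F) = 0.09·0.17497 + 0.38·0.15634 + 0.53·0.05796
      = 0.0157473 + 0.0594092 + 0.0307188 = 0.1058753

P(F) ≈ 0.1059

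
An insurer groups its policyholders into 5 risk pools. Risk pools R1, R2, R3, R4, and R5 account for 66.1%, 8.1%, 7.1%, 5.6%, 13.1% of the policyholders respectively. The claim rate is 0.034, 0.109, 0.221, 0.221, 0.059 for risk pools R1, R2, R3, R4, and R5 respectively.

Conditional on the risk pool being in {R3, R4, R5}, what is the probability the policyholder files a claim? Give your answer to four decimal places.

Let S = {R3, R4, R5}.
P(S) = 0.071 + 0.056 + 0.131 = 0.258.
P(C ∩ S) = 0.221·0.071 + 0.221·0.056 + 0.059·0.131 = 0.015691 + 0.012376 + 0.007729 = 0.035796.
P(C | S) = 0.035796 / 0.258 = 0.138744…

P(C|S) ≈ 0.1387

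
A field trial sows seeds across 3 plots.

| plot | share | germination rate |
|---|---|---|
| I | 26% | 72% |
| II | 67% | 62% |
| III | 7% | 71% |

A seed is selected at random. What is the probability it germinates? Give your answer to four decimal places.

0.6523

By the law of total probability,
P(G) = P(G|I)·P(I) + P(G|II)·P(II) + P(G|III)·P(III)
      = 0.72·0.26 + 0.62·0.67 + 0.71·0.07
      = 0.1872 + 0.4154 + 0.0497 = 0.6523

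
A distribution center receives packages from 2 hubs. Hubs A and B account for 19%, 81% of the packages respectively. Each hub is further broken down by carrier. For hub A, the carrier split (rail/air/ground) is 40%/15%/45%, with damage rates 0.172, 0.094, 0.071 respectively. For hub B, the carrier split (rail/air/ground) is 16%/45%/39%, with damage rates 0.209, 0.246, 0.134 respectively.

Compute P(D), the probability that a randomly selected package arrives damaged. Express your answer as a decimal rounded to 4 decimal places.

0.1809

P(D|A) = 0.4·0.172 + 0.15·0.094 + 0.45·0.071 = 0.0688 + 0.0141 + 0.03195 = 0.11485
P(D|B) = 0.16·0.209 + 0.45·0.246 + 0.39·0.134 = 0.03344 + 0.1107 + 0.05226 = 0.1964
By total probability over the outer partition,
P(D) = 0.19·0.11485 + 0.81·0.1964
      = 0.0218215 + 0.159084 = 0.1809055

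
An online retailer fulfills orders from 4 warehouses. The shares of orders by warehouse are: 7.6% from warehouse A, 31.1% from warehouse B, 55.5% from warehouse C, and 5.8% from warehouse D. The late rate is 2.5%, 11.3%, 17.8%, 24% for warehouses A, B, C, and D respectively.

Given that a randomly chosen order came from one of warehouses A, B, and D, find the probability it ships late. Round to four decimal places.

0.1145

Let S = {A, B, D}.
P(S) = 0.076 + 0.311 + 0.058 = 0.445.
P(L ∩ S) = 0.025·0.076 + 0.113·0.311 + 0.24·0.058 = 0.0019 + 0.035143 + 0.01392 = 0.050963.
P(L | S) = 0.050963 / 0.445 = 0.114524…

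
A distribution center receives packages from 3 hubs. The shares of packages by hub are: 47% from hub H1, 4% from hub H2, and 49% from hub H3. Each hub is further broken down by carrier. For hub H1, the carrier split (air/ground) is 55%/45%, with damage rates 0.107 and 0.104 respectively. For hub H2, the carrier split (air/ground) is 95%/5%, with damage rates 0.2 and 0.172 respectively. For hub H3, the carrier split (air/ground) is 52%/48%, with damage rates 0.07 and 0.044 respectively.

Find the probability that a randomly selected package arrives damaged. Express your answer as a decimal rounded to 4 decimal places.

P(D|H1) = 0.55·0.107 + 0.45·0.104 = 0.05885 + 0.0468 = 0.10565
P(D|H2) = 0.95·0.2 + 0.05·0.172 = 0.19 + 0.0086 = 0.1986
P(D|H3) = 0.52·0.07 + 0.48·0.044 = 0.0364 + 0.02112 = 0.05752
By total probability over the outer partition,
P(D) = 0.47·0.10565 + 0.04·0.1986 + 0.49·0.05752
      = 0.0496555 + 0.007944 + 0.0281848 = 0.0857843

P(D) ≈ 0.0858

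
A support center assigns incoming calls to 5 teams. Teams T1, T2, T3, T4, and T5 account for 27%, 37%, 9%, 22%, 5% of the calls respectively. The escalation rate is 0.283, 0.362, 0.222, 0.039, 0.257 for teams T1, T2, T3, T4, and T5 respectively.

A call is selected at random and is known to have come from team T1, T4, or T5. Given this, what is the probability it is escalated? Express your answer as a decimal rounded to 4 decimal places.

Let S = {T1, T4, T5}.
P(S) = 0.27 + 0.22 + 0.05 = 0.54.
P(E ∩ S) = 0.283·0.27 + 0.039·0.22 + 0.257·0.05 = 0.07641 + 0.00858 + 0.01285 = 0.09784.
P(E | S) = 0.09784 / 0.54 = 0.181185…

P(E|S) ≈ 0.1812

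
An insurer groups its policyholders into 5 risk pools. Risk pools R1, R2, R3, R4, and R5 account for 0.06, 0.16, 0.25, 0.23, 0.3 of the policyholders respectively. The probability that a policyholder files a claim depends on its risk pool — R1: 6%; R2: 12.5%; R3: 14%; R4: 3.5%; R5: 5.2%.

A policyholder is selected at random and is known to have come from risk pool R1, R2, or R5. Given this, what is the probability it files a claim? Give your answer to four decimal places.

Let S = {R1, R2, R5}.
P(S) = 0.06 + 0.16 + 0.3 = 0.52.
P(C ∩ S) = 0.06·0.06 + 0.125·0.16 + 0.052·0.3 = 0.0036 + 0.02 + 0.0156 = 0.0392.
P(C | S) = 0.0392 / 0.52 = 0.075385…

P(C|S) ≈ 0.0754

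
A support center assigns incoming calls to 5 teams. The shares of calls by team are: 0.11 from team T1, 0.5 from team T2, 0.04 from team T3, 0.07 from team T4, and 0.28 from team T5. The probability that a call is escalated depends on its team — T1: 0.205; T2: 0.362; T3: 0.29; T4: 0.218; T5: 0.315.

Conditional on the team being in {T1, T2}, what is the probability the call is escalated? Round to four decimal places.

0.3337

Let S = {T1, T2}.
P(S) = 0.11 + 0.5 = 0.61.
P(E ∩ S) = 0.205·0.11 + 0.362·0.5 = 0.02255 + 0.181 = 0.20355.
P(E | S) = 0.20355 / 0.61 = 0.333689…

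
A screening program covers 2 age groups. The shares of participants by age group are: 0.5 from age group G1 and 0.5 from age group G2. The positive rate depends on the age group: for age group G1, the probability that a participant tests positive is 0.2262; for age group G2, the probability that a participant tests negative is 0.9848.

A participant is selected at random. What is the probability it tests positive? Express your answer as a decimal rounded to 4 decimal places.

0.1207

P(T|G2) = 1 − 0.9848 = 0.0152.
P(T) = P(T|G1)·P(G1) + P(T|G2)·P(G2)
      = 0.2262·0.5 + 0.0152·0.5
      = 0.1131 + 0.0076 = 0.1207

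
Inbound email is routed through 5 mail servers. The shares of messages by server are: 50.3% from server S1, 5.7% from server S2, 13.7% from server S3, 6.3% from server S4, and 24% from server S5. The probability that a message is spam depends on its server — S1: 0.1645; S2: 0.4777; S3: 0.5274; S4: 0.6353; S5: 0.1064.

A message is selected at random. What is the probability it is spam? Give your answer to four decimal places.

P(S) ≈ 0.2478

Using total probability over the partition,
P(S) = P(S|S1)·P(S1) + P(S|S2)·P(S2) + P(S|S3)·P(S3) + P(S|S4)·P(S4) + P(S|S5)·P(S5)
      = 0.1645·0.503 + 0.4777·0.057 + 0.5274·0.137 + 0.6353·0.063 + 0.1064·0.24
      = 0.0827435 + 0.0272289 + 0.0722538 + 0.0400239 + 0.025536 = 0.2477861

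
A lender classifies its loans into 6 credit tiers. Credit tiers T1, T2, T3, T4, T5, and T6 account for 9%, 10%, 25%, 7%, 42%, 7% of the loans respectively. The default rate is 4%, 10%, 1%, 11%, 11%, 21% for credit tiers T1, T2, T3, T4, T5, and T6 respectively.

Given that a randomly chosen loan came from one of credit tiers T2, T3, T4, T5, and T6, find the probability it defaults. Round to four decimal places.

Let S = {T2, T3, T4, T5, T6}.
P(S) = 0.1 + 0.25 + 0.07 + 0.42 + 0.07 = 0.91.
P(D ∩ S) = 0.1·0.1 + 0.01·0.25 + 0.11·0.07 + 0.11·0.42 + 0.21·0.07 = 0.01 + 0.0025 + 0.0077 + 0.0462 + 0.0147 = 0.0811.
P(D | S) = 0.0811 / 0.91 = 0.089121…

P(D|S) ≈ 0.0891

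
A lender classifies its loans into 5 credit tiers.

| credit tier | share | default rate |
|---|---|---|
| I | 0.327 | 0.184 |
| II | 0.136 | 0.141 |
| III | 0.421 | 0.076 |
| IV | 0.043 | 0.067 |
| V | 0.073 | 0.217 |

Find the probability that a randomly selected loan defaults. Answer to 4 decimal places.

Summing over the partition,
P(D) = P(D|I)·P(I) + P(D|II)·P(II) + P(D|III)·P(III) + P(D|IV)·P(IV) + P(D|V)·P(V)
      = 0.184·0.327 + 0.141·0.136 + 0.076·0.421 + 0.067·0.043 + 0.217·0.073
      = 0.060168 + 0.019176 + 0.031996 + 0.002881 + 0.015841 = 0.130062

0.1301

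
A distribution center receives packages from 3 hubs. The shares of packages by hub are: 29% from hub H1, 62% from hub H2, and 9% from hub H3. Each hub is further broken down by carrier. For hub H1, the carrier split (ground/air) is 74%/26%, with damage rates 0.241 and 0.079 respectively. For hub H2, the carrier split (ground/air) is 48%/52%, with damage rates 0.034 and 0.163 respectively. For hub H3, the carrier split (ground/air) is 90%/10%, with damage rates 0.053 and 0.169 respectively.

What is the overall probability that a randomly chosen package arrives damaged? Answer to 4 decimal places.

P(D|H1) = 0.74·0.241 + 0.26·0.079 = 0.17834 + 0.02054 = 0.19888
P(D|H2) = 0.48·0.034 + 0.52·0.163 = 0.01632 + 0.08476 = 0.10108
P(D|H3) = 0.9·0.053 + 0.1·0.169 = 0.0477 + 0.0169 = 0.0646
By total probability over the outer partition,
P(D) = 0.29·0.19888 + 0.62·0.10108 + 0.09·0.0646
      = 0.0576752 + 0.0626696 + 0.005814 = 0.1261588

P(D) ≈ 0.1262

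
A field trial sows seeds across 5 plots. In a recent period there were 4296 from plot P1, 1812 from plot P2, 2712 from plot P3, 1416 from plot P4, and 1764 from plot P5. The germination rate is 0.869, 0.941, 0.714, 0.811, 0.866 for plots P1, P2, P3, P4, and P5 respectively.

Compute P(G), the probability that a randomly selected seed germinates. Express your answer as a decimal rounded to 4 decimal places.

Total: 4296 + 1812 + 2712 + 1416 + 1764 = 12000.
P(P1) = 4296/12000 = 0.358. P(P2) = 1812/12000 = 0.151. P(P3) = 2712/12000 = 0.226. P(P4) = 1416/12000 = 0.118. P(P5) = 1764/12000 = 0.147.
P(G) = P(G|P1)·P(P1) + P(G|P2)·P(P2) + P(G|P3)·P(P3) + P(G|P4)·P(P4) + P(G|P5)·P(P5)
      = 0.869·0.358 + 0.941·0.151 + 0.714·0.226 + 0.811·0.118 + 0.866·0.147
      = 0.311102 + 0.142091 + 0.161364 + 0.095698 + 0.127302 = 0.837557

0.8376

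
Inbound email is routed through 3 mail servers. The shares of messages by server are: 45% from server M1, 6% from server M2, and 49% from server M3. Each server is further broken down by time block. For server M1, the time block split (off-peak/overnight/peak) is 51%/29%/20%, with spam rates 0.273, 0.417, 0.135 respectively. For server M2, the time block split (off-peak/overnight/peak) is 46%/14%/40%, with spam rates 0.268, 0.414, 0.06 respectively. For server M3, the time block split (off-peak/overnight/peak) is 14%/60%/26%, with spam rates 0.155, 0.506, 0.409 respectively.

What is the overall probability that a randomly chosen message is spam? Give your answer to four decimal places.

P(S|M1) = 0.51·0.273 + 0.29·0.417 + 0.2·0.135 = 0.13923 + 0.12093 + 0.027 = 0.28716
P(S|M2) = 0.46·0.268 + 0.14·0.414 + 0.4·0.06 = 0.12328 + 0.05796 + 0.024 = 0.20524
P(S|M3) = 0.14·0.155 + 0.6·0.506 + 0.26·0.409 = 0.0217 + 0.3036 + 0.10634 = 0.43164
Then overall,
P(S) = 0.45·0.28716 + 0.06·0.20524 + 0.49·0.43164
      = 0.129222 + 0.0123144 + 0.2115036 = 0.35304

P(S) ≈ 0.3530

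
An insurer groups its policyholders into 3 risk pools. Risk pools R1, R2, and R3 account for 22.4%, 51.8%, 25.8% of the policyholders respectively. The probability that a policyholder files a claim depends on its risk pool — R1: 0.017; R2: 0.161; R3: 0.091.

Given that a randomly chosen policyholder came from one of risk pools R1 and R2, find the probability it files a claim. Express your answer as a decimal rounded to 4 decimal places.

P(C|S) ≈ 0.1175

Let S = {R1, R2}.
P(S) = 0.224 + 0.518 = 0.742.
P(C ∩ S) = 0.017·0.224 + 0.161·0.518 = 0.003808 + 0.083398 = 0.087206.
P(C | S) = 0.087206 / 0.742 = 0.117528…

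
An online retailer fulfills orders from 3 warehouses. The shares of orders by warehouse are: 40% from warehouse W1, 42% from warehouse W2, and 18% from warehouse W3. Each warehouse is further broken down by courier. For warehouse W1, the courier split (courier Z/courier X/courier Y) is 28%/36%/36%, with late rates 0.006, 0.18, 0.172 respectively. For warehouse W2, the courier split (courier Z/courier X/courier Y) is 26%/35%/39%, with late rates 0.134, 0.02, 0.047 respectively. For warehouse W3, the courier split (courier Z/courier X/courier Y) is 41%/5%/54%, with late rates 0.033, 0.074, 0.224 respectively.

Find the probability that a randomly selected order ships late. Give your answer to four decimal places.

P(L|W1) = 0.28·0.006 + 0.36·0.18 + 0.36·0.172 = 0.00168 + 0.0648 + 0.06192 = 0.1284
P(L|W2) = 0.26·0.134 + 0.35·0.02 + 0.39·0.047 = 0.03484 + 0.007 + 0.01833 = 0.06017
P(L|W3) = 0.41·0.033 + 0.05·0.074 + 0.54·0.224 = 0.01353 + 0.0037 + 0.12096 = 0.13819
By total probability over the outer partition,
P(L) = 0.4·0.1284 + 0.42·0.06017 + 0.18·0.13819
      = 0.05136 + 0.0252714 + 0.0248742 = 0.1015056

0.1015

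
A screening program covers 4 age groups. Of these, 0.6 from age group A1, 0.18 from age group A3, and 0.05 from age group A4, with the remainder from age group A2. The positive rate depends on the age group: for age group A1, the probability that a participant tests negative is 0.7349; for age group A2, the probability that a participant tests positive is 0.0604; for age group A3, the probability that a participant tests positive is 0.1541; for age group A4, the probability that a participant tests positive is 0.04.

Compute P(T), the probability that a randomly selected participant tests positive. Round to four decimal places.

0.1991

P(A2) = 1 − (0.6 + 0.18 + 0.05) = 0.17.
P(T|A1) = 1 − 0.7349 = 0.2651.
P(T) = P(T|A1)·P(A1) + P(T|A2)·P(A2) + P(T|A3)·P(A3) + P(T|A4)·P(A4)
      = 0.2651·0.6 + 0.0604·0.17 + 0.1541·0.18 + 0.04·0.05
      = 0.15906 + 0.010268 + 0.027738 + 0.002 = 0.199066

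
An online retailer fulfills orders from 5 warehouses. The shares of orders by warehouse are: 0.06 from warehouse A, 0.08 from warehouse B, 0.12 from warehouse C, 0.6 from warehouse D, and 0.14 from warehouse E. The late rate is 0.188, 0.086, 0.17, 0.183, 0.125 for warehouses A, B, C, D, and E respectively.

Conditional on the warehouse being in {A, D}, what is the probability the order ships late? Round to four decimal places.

0.1835

Let S = {A, D}.
P(S) = 0.06 + 0.6 = 0.66.
P(L ∩ S) = 0.188·0.06 + 0.183·0.6 = 0.01128 + 0.1098 = 0.12108.
P(L | S) = 0.12108 / 0.66 = 0.183455…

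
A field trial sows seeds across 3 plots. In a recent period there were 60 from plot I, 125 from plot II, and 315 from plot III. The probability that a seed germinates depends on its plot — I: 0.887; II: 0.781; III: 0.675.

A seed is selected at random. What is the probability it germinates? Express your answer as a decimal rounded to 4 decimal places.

P(G) ≈ 0.7269

Total: 60 + 125 + 315 = 500.
P(I) = 60/500 = 0.12. P(II) = 125/500 = 0.25. P(III) = 315/500 = 0.63.
P(G) = P(G|I)·P(I) + P(G|II)·P(II) + P(G|III)·P(III)
      = 0.887·0.12 + 0.781·0.25 + 0.675·0.63
      = 0.10644 + 0.19525 + 0.42525 = 0.72694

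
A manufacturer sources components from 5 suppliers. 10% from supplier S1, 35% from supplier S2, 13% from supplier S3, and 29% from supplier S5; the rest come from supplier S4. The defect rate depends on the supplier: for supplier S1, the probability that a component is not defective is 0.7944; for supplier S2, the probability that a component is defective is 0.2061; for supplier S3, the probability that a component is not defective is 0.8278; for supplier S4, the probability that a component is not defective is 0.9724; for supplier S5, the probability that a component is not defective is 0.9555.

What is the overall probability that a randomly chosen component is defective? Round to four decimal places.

P(S4) = 1 − (0.1 + 0.35 + 0.13 + 0.29) = 0.13.
P(D|S1) = 1 − 0.7944 = 0.2056.
P(D|S3) = 1 − 0.8278 = 0.1722.
P(D|S4) = 1 − 0.9724 = 0.0276.
P(D|S5) = 1 − 0.9555 = 0.0445.
P(D) = P(D|S1)·P(S1) + P(D|S2)·P(S2) + P(D|S3)·P(S3) + P(D|S4)·P(S4) + P(D|S5)·P(S5)
      = 0.2056·0.1 + 0.2061·0.35 + 0.1722·0.13 + 0.0276·0.13 + 0.0445·0.29
      = 0.02056 + 0.072135 + 0.022386 + 0.003588 + 0.012905 = 0.131574

P(D) ≈ 0.1316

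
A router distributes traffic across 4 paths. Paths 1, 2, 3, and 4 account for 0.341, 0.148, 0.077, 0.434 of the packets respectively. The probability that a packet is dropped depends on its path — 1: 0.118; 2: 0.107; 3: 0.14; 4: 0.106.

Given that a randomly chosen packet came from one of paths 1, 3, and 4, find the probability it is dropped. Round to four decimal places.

Let S = {1, 3, 4}.
P(S) = 0.341 + 0.077 + 0.434 = 0.852.
P(L ∩ S) = 0.118·0.341 + 0.14·0.077 + 0.106·0.434 = 0.040238 + 0.01078 + 0.046004 = 0.097022.
P(L | S) = 0.097022 / 0.852 = 0.113876…

0.1139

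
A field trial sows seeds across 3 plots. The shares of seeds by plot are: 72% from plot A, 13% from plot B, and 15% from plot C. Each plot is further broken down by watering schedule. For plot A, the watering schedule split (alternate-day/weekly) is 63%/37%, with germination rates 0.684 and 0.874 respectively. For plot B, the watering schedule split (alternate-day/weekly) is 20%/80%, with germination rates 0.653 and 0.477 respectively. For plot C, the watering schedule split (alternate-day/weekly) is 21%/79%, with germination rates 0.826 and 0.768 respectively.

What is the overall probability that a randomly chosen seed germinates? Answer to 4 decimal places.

P(G|A) = 0.63·0.684 + 0.37·0.874 = 0.43092 + 0.32338 = 0.7543
P(G|B) = 0.2·0.653 + 0.8·0.477 = 0.1306 + 0.3816 = 0.5122
P(G|C) = 0.21·0.826 + 0.79·0.768 = 0.17346 + 0.60672 = 0.78018
Then overall,
P(G) = 0.72·0.7543 + 0.13·0.5122 + 0.15·0.78018
      = 0.543096 + 0.066586 + 0.117027 = 0.726709

0.7267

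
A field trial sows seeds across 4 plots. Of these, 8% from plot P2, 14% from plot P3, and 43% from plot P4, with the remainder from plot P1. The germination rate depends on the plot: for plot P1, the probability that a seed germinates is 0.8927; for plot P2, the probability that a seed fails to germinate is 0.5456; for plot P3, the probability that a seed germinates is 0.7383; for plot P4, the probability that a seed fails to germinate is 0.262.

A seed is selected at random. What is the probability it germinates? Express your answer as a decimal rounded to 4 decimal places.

0.7695

P(P1) = 1 − (0.08 + 0.14 + 0.43) = 0.35.
P(G|P2) = 1 − 0.5456 = 0.4544.
P(G|P4) = 1 − 0.262 = 0.738.
P(G) = P(G|P1)·P(P1) + P(G|P2)·P(P2) + P(G|P3)·P(P3) + P(G|P4)·P(P4)
      = 0.8927·0.35 + 0.4544·0.08 + 0.7383·0.14 + 0.738·0.43
      = 0.312445 + 0.036352 + 0.103362 + 0.31734 = 0.769499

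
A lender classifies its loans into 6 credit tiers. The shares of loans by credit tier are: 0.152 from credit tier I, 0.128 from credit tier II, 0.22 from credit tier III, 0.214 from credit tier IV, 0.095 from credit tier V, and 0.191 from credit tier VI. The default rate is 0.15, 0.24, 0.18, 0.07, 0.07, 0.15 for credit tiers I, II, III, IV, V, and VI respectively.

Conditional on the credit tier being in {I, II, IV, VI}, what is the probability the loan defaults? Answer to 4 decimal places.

Let S = {I, II, IV, VI}.
P(S) = 0.152 + 0.128 + 0.214 + 0.191 = 0.685.
P(D ∩ S) = 0.15·0.152 + 0.24·0.128 + 0.07·0.214 + 0.15·0.191 = 0.0228 + 0.03072 + 0.01498 + 0.02865 = 0.09715.
P(D | S) = 0.09715 / 0.685 = 0.141825…

0.1418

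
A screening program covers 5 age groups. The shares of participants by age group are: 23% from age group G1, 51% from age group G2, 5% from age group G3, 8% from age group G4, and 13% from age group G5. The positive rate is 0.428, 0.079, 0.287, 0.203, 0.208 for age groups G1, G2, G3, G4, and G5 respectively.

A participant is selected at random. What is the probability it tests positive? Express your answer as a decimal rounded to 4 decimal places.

P(T) ≈ 0.1964

Summing over the partition,
P(T) = P(T|G1)·P(G1) + P(T|G2)·P(G2) + P(T|G3)·P(G3) + P(T|G4)·P(G4) + P(T|G5)·P(G5)
      = 0.428·0.23 + 0.079·0.51 + 0.287·0.05 + 0.203·0.08 + 0.208·0.13
      = 0.09844 + 0.04029 + 0.01435 + 0.01624 + 0.02704 = 0.19636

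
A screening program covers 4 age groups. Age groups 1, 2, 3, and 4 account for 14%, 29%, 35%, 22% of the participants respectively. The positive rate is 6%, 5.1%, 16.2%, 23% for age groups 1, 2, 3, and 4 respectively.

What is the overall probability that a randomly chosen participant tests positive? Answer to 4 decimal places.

P(T) ≈ 0.1305

P(T) = P(T|1)·P(1) + P(T|2)·P(2) + P(T|3)·P(3) + P(T|4)·P(4)
      = 0.06·0.14 + 0.051·0.29 + 0.162·0.35 + 0.23·0.22
      = 0.0084 + 0.01479 + 0.0567 + 0.0506 = 0.13049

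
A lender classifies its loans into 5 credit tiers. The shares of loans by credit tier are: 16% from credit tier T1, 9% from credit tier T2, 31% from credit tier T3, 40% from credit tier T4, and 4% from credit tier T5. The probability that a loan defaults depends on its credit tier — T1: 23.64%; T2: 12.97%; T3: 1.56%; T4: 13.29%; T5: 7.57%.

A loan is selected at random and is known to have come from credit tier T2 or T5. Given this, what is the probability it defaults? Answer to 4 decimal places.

Let S = {T2, T5}.
P(S) = 0.09 + 0.04 = 0.13.
P(D ∩ S) = 0.1297·0.09 + 0.0757·0.04 = 0.011673 + 0.003028 = 0.014701.
P(D | S) = 0.014701 / 0.13 = 0.113085…

0.1131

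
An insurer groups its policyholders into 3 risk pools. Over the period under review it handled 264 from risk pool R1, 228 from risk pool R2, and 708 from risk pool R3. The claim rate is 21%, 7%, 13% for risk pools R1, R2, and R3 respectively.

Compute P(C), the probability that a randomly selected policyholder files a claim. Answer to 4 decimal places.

P(C) ≈ 0.1362

Total: 264 + 228 + 708 = 1200.
P(R1) = 264/1200 = 0.22. P(R2) = 228/1200 = 0.19. P(R3) = 708/1200 = 0.59.
Using total probability over the partition,
P(C) = P(C|R1)·P(R1) + P(C|R2)·P(R2) + P(C|R3)·P(R3)
      = 0.21·0.22 + 0.07·0.19 + 0.13·0.59
      = 0.0462 + 0.0133 + 0.0767 = 0.1362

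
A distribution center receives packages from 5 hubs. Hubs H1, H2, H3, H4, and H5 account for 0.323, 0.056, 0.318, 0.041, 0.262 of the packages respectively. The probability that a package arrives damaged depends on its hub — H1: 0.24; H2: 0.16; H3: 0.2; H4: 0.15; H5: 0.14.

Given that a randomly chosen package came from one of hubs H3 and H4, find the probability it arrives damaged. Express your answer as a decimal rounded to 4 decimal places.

0.1943

Let S = {H3, H4}.
P(S) = 0.318 + 0.041 = 0.359.
P(D ∩ S) = 0.2·0.318 + 0.15·0.041 = 0.0636 + 0.00615 = 0.06975.
P(D | S) = 0.06975 / 0.359 = 0.194290…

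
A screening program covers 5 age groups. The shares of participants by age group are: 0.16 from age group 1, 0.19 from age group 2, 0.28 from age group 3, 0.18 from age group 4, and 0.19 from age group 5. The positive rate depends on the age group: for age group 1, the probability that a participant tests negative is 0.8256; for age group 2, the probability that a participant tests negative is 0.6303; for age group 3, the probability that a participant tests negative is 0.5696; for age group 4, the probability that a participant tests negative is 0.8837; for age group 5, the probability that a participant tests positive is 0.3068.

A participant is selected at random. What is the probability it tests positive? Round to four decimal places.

P(T|1) = 1 − 0.8256 = 0.1744.
P(T|2) = 1 − 0.6303 = 0.3697.
P(T|3) = 1 − 0.5696 = 0.4304.
P(T|4) = 1 − 0.8837 = 0.1163.
By the law of total probability,
P(T) = P(T|1)·P(1) + P(T|2)·P(2) + P(T|3)·P(3) + P(T|4)·P(4) + P(T|5)·P(5)
      = 0.1744·0.16 + 0.3697·0.19 + 0.4304·0.28 + 0.1163·0.18 + 0.3068·0.19
      = 0.027904 + 0.070243 + 0.120512 + 0.020934 + 0.058292 = 0.297885

0.2979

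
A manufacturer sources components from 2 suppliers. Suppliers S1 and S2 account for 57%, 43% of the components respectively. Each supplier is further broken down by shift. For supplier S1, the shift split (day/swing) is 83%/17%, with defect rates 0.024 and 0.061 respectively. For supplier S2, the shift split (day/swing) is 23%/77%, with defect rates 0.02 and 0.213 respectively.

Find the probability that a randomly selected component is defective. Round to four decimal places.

P(D|S1) = 0.83·0.024 + 0.17·0.061 = 0.01992 + 0.01037 = 0.03029
P(D|S2) = 0.23·0.02 + 0.77·0.213 = 0.0046 + 0.16401 = 0.16861
Then overall,
P(D) = 0.57·0.03029 + 0.43·0.16861
      = 0.0172653 + 0.0725023 = 0.0897676

0.0898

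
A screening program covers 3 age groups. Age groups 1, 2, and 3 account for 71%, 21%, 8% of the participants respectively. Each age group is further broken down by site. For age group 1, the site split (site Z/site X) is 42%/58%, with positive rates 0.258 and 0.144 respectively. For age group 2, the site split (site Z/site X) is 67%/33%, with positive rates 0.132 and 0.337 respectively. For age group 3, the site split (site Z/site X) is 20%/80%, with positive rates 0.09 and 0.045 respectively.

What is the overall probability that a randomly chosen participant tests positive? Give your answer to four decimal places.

P(T) ≈ 0.1825

P(T|1) = 0.42·0.258 + 0.58·0.144 = 0.10836 + 0.08352 = 0.19188
P(T|2) = 0.67·0.132 + 0.33·0.337 = 0.08844 + 0.11121 = 0.19965
P(T|3) = 0.2·0.09 + 0.8·0.045 = 0.018 + 0.036 = 0.054
By total probability over the outer partition,
P(T) = 0.71·0.19188 + 0.21·0.19965 + 0.08·0.054
      = 0.1362348 + 0.0419265 + 0.00432 = 0.1824813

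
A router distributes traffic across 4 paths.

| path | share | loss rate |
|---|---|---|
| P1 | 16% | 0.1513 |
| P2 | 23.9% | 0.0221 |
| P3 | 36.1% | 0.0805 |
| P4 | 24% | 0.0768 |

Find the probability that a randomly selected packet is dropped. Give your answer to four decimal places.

P(L) = P(L|P1)·P(P1) + P(L|P2)·P(P2) + P(L|P3)·P(P3) + P(L|P4)·P(P4)
      = 0.1513·0.16 + 0.0221·0.239 + 0.0805·0.361 + 0.0768·0.24
      = 0.024208 + 0.0052819 + 0.0290605 + 0.018432 = 0.0769824

0.0770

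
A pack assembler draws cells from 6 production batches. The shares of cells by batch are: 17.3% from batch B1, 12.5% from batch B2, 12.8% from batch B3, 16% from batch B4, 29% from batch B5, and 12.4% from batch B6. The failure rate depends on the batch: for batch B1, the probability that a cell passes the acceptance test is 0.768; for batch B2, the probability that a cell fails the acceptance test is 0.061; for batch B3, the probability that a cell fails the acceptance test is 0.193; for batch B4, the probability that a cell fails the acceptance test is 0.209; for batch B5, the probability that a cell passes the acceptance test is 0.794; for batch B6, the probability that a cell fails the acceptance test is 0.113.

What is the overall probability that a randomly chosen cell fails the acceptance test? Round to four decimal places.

0.1797

P(F|B1) = 1 − 0.768 = 0.232.
P(F|B5) = 1 − 0.794 = 0.206.
By the law of total probability,
P(F) = P(F|B1)·P(B1) + P(F|B2)·P(B2) + P(F|B3)·P(B3) + P(F|B4)·P(B4) + P(F|B5)·P(B5) + P(F|B6)·P(B6)
      = 0.232·0.173 + 0.061·0.125 + 0.193·0.128 + 0.209·0.16 + 0.206·0.29 + 0.113·0.124
      = 0.040136 + 0.007625 + 0.024704 + 0.03344 + 0.05974 + 0.014012 = 0.179657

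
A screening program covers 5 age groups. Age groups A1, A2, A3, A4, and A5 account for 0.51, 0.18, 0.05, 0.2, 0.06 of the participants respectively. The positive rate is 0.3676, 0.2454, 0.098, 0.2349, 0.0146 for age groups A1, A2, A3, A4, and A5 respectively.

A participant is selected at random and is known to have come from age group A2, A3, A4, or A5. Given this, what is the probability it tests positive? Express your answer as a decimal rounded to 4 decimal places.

Let S = {A2, A3, A4, A5}.
P(S) = 0.18 + 0.05 + 0.2 + 0.06 = 0.49.
P(T ∩ S) = 0.2454·0.18 + 0.098·0.05 + 0.2349·0.2 + 0.0146·0.06 = 0.044172 + 0.0049 + 0.04698 + 0.000876 = 0.096928.
P(T | S) = 0.096928 / 0.49 = 0.197812…

P(T|S) ≈ 0.1978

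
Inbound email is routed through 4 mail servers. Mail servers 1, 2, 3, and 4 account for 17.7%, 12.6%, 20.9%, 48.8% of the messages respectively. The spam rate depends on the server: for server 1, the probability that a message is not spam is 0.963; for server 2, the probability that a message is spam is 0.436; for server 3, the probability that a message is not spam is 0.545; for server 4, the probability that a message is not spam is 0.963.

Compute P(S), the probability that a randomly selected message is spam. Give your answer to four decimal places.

P(S|1) = 1 − 0.963 = 0.037.
P(S|3) = 1 − 0.545 = 0.455.
P(S|4) = 1 − 0.963 = 0.037.
By the law of total probability,
P(S) = P(S|1)·P(1) + P(S|2)·P(2) + P(S|3)·P(3) + P(S|4)·P(4)
      = 0.037·0.177 + 0.436·0.126 + 0.455·0.209 + 0.037·0.488
      = 0.006549 + 0.054936 + 0.095095 + 0.018056 = 0.174636

P(S) ≈ 0.1746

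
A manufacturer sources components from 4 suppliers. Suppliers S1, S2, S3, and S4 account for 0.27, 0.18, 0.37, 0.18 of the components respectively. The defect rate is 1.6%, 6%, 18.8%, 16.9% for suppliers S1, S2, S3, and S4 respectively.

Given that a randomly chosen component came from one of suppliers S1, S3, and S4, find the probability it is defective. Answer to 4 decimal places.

P(D|S) ≈ 0.1272

Let S = {S1, S3, S4}.
P(S) = 0.27 + 0.37 + 0.18 = 0.82.
P(D ∩ S) = 0.016·0.27 + 0.188·0.37 + 0.169·0.18 = 0.00432 + 0.06956 + 0.03042 = 0.1043.
P(D | S) = 0.1043 / 0.82 = 0.127195…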